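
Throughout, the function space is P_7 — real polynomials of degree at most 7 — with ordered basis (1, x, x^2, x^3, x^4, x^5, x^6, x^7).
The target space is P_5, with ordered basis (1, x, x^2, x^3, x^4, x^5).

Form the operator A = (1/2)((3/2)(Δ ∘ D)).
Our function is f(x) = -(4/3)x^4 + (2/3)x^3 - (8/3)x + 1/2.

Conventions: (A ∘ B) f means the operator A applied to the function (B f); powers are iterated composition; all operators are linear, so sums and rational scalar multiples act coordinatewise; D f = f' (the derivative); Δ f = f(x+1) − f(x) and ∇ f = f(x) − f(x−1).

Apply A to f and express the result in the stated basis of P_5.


D f = -(16/3)x^3 + 2x^2 - 8/3
Δ D f = -16x^2 - 12x - 10/3
((3/2)(Δ ∘ D)) f = -24x^2 - 18x - 5
((1/2)((3/2)(Δ ∘ D))) f = -12x^2 - 9x - 5/2

g(x) = -12x^2 - 9x - 5/2


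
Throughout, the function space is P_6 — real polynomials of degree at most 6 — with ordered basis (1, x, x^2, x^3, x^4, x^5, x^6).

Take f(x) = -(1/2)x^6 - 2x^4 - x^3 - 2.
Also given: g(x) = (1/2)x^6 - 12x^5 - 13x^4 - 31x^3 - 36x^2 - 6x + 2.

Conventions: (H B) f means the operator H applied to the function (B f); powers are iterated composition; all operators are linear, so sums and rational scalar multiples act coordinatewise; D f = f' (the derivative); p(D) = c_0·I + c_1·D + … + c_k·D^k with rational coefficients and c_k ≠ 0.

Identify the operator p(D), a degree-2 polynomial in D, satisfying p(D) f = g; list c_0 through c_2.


D^0 f = -(1/2)x^6 - 2x^4 - x^3 - 2
D^1 f = -3x^5 - 8x^3 - 3x^2
D^2 f = -15x^4 - 24x^2 - 6x
matching coefficients of g against c_0 f + c_1 Df + … from the top degree down determines the c_i
solution: c_0 = -1, c_1 = 4, c_2 = 1

c_0 = -1, c_1 = 4, c_2 = 1


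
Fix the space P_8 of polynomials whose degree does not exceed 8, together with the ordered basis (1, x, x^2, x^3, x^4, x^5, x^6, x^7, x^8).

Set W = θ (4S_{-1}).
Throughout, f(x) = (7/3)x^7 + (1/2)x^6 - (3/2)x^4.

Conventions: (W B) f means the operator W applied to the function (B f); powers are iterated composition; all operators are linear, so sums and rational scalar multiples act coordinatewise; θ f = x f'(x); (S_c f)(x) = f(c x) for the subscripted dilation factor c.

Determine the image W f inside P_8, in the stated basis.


the image equals g(x) = -(196/3)x^7 + 12x^6 - 24x^4

S_{-1} f = -(7/3)x^7 + (1/2)x^6 - (3/2)x^4
(4S_{-1}) f = -(28/3)x^7 + 2x^6 - 6x^4
θ (4S_{-1}) f = -(196/3)x^7 + 12x^6 - 24x^4


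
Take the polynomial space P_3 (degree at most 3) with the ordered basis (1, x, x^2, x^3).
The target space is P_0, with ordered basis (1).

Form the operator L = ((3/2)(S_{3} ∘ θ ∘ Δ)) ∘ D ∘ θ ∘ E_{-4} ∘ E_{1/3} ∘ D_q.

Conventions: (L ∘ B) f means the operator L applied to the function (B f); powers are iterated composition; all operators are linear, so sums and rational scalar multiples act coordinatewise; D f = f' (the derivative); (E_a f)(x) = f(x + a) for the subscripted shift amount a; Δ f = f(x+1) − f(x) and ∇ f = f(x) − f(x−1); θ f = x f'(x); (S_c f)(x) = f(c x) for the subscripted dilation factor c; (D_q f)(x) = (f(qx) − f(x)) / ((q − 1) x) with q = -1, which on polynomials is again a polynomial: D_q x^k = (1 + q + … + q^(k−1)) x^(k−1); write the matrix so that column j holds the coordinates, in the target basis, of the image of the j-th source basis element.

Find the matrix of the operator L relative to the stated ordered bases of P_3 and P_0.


image of 1: 0
image of x: 0
image of x^2: 0
image of x^3: 0
each image's coordinates form column j of the matrix

the matrix is [[0, 0, 0, 0]] (rows listed top to bottom)


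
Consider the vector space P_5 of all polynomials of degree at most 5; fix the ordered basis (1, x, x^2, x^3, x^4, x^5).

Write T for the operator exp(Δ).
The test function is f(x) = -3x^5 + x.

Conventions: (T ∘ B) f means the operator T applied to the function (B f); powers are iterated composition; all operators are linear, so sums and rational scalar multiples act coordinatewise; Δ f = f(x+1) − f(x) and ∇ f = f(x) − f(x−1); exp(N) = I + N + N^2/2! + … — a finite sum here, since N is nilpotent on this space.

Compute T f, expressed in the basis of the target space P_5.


the result is g(x) = -3x^5 - 15x^4 - 60x^3 - 150x^2 - 224x - 155

order-1 term: -15x^4 - 30x^3 - 30x^2 - 15x - 2
order-2 term: -30x^3 - 90x^2 - 105x - 45
order-3 term: -30x^2 - 90x - 75
order-4 term: -15x - 30
order-5 term: -3
the series for exp(Δ) f terminates at order 5
exp(Δ) f = -3x^5 - 15x^4 - 60x^3 - 150x^2 - 224x - 155


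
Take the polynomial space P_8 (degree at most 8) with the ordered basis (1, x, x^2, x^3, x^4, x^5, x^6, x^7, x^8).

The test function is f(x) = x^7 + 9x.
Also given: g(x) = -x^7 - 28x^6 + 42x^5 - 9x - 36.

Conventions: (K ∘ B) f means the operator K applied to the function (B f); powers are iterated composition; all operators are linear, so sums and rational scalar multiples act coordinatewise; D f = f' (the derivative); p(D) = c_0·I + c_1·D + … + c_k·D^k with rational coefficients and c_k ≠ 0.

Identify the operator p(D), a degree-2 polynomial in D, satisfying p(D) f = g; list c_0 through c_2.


p(D) = -I − 4·D + D^2, i.e. c_0 = -1, c_1 = -4, c_2 = 1

D^0 f = x^7 + 9x
D^1 f = 7x^6 + 9
D^2 f = 42x^5
matching coefficients of g against c_0 f + c_1 Df + … from the top degree down determines the c_i
solution: c_0 = -1, c_1 = -4, c_2 = 1


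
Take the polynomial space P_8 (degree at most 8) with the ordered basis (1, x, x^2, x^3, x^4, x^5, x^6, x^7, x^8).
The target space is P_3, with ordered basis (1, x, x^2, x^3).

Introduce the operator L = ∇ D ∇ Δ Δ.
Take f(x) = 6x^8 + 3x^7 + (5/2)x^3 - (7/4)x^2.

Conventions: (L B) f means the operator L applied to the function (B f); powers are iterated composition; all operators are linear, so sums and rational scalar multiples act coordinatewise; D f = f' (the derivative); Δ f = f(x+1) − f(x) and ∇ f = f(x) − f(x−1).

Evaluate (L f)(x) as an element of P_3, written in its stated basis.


Δ f = 48x^7 + 189x^6 + 399x^5 + 525x^4 + 441x^3 + (477/2)x^2 + 73x + 39/4
Δ Δ f = 336x^6 + 2142x^5 + 6510x^4 + 11550x^3 + 12306x^2 + 7365x + 3827/2
∇ Δ Δ f = 2016x^5 + 5670x^4 + 11340x^3 + 11970x^2 + 7308x + 1905
D (∇ Δ Δ) f = 10080x^4 + 22680x^3 + 34020x^2 + 23940x + 7308
∇ D (∇ Δ Δ) f = 40320x^3 + 7560x^2 + 40320x + 2520

the image equals g(x) = 40320x^3 + 7560x^2 + 40320x + 2520


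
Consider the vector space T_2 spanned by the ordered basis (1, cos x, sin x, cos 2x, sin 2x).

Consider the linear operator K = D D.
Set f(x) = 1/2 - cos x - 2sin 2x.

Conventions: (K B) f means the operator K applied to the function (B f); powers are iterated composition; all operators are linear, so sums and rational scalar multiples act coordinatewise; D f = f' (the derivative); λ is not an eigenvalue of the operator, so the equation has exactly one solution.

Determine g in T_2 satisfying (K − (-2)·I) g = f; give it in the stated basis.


write g with unknown coordinates in the stated basis and equate coefficients in (K − (-2)·I) g = f
solving from the highest basis element down gives g = 1/4 - cos x + sin 2x
check: K g = cos x - 4sin 2x
so K g − (-2)·g = 1/2 - cos x - 2sin 2x = f ✓

g(x) = 1/4 - cos x + sin 2x


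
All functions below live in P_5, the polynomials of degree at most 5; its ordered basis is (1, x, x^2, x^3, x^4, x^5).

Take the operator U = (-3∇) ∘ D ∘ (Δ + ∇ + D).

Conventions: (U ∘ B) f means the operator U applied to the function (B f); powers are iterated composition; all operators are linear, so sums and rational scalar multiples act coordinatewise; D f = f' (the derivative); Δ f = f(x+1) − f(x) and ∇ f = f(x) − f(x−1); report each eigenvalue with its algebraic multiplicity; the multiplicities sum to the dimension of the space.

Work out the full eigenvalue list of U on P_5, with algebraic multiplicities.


λ = 0 (multiplicity 6)

image of 1: 0
image of x: 0
image of x^2: 0
image of x^3: -54
image of x^4: -216x + 108
image of x^5: -540x^2 + 540x - 300
the matrix is upper triangular; its diagonal is (0, 0, 0, 0, 0, 0)
for a triangular matrix the eigenvalues are the diagonal entries, with algebraic multiplicity their repetition count


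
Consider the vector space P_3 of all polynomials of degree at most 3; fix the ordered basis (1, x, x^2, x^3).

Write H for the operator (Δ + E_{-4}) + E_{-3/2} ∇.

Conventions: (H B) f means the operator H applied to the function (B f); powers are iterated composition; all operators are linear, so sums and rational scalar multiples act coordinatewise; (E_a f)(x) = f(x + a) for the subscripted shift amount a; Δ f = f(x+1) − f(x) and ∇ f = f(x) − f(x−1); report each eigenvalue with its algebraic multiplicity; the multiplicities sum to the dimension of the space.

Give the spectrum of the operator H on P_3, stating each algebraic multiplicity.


λ = 1 (multiplicity 4)

image of 1: 1
image of x: x - 2
image of x^2: x^2 - 4x + 13
image of x^3: x^3 - 6x^2 + 39x - 203/4
the matrix is upper triangular; its diagonal is (1, 1, 1, 1)
for a triangular matrix the eigenvalues are the diagonal entries, with algebraic multiplicity their repetition count


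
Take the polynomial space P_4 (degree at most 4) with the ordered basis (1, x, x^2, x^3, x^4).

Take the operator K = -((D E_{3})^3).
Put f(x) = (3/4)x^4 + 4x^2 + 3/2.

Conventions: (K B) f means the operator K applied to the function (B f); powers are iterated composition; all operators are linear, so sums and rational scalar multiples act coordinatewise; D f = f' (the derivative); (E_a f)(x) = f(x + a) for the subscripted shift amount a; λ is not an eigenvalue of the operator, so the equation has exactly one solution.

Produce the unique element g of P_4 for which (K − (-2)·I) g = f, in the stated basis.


the result is g(x) = (3/8)x^4 + 2x^2 + (9/2)x + 165/4

write g with unknown coordinates in the stated basis and equate coefficients in (K − (-2)·I) g = f
solving from the highest basis element down gives g = (3/8)x^4 + 2x^2 + (9/2)x + 165/4
check: K g = -9x - 81
so K g − (-2)·g = (3/4)x^4 + 4x^2 + 3/2 = f ✓


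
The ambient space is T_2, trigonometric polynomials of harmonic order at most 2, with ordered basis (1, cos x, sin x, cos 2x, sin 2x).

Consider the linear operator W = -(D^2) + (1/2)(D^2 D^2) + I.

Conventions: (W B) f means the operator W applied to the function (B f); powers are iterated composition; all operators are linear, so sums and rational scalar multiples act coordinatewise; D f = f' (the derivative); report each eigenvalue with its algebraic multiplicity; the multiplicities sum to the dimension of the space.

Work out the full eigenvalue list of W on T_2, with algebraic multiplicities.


image of 1: 1
image of cos x: (5/2)cos x
image of sin x: (5/2)sin x
image of cos 2x: 13cos 2x
image of sin 2x: 13sin 2x
the matrix is diagonal; its diagonal is (1, 5/2, 5/2, 13, 13)
for a triangular matrix the eigenvalues are the diagonal entries, with algebraic multiplicity their repetition count

λ = 1 (multiplicity 1), λ = 5/2 (multiplicity 2), λ = 13 (multiplicity 2)


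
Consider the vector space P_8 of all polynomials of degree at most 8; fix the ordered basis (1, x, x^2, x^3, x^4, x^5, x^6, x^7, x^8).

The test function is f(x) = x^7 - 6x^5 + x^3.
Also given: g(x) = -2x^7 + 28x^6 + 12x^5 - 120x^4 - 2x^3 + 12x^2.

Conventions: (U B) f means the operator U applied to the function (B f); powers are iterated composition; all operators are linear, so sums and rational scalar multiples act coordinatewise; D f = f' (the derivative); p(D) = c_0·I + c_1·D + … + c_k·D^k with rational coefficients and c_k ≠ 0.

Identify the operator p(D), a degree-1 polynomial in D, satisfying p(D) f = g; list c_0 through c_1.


D^0 f = x^7 - 6x^5 + x^3
D^1 f = 7x^6 - 30x^4 + 3x^2
matching coefficients of g against c_0 f + c_1 Df + … from the top degree down determines the c_i
solution: c_0 = -2, c_1 = 4

c_0 = -2, c_1 = 4


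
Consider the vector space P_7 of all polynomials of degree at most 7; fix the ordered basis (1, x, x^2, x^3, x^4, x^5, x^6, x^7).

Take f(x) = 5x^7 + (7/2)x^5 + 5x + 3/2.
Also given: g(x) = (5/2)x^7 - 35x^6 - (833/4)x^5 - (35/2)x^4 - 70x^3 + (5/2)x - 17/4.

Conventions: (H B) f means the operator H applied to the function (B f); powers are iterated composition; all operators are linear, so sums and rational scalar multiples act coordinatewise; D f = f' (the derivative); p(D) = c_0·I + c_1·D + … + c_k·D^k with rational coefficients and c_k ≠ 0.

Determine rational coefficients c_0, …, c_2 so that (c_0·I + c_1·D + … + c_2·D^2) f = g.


c_0 = 1/2, c_1 = -1, c_2 = -1

D^0 f = 5x^7 + (7/2)x^5 + 5x + 3/2
D^1 f = 35x^6 + (35/2)x^4 + 5
D^2 f = 210x^5 + 70x^3
matching coefficients of g against c_0 f + c_1 Df + … from the top degree down determines the c_i
solution: c_0 = 1/2, c_1 = -1, c_2 = -1


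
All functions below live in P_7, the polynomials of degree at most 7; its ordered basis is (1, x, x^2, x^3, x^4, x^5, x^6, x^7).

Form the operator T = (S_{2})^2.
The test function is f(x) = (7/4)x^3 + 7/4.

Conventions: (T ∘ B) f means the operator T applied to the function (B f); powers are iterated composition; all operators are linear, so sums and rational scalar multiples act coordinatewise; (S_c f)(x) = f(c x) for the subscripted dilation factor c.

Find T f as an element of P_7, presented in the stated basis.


S_{2} f = 14x^3 + 7/4
S_{2} S_{2} f = 112x^3 + 7/4

the result is g(x) = 112x^3 + 7/4


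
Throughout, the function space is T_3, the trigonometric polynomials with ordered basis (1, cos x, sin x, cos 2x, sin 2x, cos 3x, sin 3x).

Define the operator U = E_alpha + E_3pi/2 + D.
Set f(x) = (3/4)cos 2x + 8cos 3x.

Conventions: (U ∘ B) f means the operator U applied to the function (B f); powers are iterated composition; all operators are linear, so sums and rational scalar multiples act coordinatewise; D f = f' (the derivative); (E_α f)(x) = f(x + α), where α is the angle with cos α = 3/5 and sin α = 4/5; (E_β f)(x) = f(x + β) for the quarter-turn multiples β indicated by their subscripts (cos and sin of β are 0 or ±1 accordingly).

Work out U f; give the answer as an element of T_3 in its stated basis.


the result is g(x) = -(24/25)cos 2x - (111/50)sin 2x - (936/125)cos 3x - (4352/125)sin 3x

E_alpha f = -(21/100)cos 2x - (18/25)sin 2x - (936/125)cos 3x - (352/125)sin 3x
E_3pi/2 f = -(3/4)cos 2x - 8sin 3x
D f = -(3/2)sin 2x - 24sin 3x
(E_alpha + E_3pi/2 + D) f = -(24/25)cos 2x - (111/50)sin 2x - (936/125)cos 3x - (4352/125)sin 3x


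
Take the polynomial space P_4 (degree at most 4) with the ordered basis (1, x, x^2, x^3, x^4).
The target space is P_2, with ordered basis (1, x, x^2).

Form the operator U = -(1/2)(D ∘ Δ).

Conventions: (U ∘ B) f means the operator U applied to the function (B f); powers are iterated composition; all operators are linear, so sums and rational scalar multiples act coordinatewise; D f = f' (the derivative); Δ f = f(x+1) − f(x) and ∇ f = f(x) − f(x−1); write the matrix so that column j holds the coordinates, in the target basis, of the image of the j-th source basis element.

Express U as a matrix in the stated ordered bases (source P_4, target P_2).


the matrix is [[0, 0, -1, -3/2, -2]; [0, 0, 0, -3, -6]; [0, 0, 0, 0, -6]] (rows listed top to bottom)

image of 1: 0
image of x: 0
image of x^2: -1
image of x^3: -3x - 3/2
image of x^4: -6x^2 - 6x - 2
each image's coordinates form column j of the matrix


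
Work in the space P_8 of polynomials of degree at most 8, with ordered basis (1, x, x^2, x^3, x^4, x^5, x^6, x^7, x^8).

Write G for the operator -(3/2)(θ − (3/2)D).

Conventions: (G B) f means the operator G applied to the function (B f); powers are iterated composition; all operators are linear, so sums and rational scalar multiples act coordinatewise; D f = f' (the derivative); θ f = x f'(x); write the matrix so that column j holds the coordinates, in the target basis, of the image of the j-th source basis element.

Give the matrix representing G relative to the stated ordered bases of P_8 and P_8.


the matrix is [[0, 9/4, 0, 0, 0, 0, 0, 0, 0]; [0, -3/2, 9/2, 0, 0, 0, 0, 0, 0]; [0, 0, -3, 27/4, 0, 0, 0, 0, 0]; [0, 0, 0, -9/2, 9, 0, 0, 0, 0]; [0, 0, 0, 0, -6, 45/4, 0, 0, 0]; [0, 0, 0, 0, 0, -15/2, 27/2, 0, 0]; [0, 0, 0, 0, 0, 0, -9, 63/4, 0]; [0, 0, 0, 0, 0, 0, 0, -21/2, 18]; [0, 0, 0, 0, 0, 0, 0, 0, -12]] (rows listed top to bottom)

image of 1: 0
image of x: -(3/2)x + 9/4
image of x^2: -3x^2 + (9/2)x
image of x^3: -(9/2)x^3 + (27/4)x^2
image of x^4: -6x^4 + 9x^3
image of x^5: -(15/2)x^5 + (45/4)x^4
image of x^6: -9x^6 + (27/2)x^5
image of x^7: -(21/2)x^7 + (63/4)x^6
image of x^8: -12x^8 + 18x^7
each image's coordinates form column j of the matrix


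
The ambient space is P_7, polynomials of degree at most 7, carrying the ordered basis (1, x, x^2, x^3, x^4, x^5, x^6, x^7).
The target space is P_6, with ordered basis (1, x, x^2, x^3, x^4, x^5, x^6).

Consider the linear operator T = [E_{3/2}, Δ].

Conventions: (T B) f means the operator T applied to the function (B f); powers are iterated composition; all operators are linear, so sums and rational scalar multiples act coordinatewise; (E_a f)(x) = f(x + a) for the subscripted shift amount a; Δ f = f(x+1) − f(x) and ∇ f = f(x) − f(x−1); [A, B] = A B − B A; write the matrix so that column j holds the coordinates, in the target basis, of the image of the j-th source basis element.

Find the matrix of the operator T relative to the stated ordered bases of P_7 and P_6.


the matrix is [[0, 0, 0, 0, 0, 0, 0, 0]; [0, 0, 0, 0, 0, 0, 0, 0]; [0, 0, 0, 0, 0, 0, 0, 0]; [0, 0, 0, 0, 0, 0, 0, 0]; [0, 0, 0, 0, 0, 0, 0, 0]; [0, 0, 0, 0, 0, 0, 0, 0]; [0, 0, 0, 0, 0, 0, 0, 0]] (rows listed top to bottom)

image of 1: 0
image of x: 0
image of x^2: 0
image of x^3: 0
image of x^4: 0
image of x^5: 0
image of x^6: 0
image of x^7: 0
each image's coordinates form column j of the matrix


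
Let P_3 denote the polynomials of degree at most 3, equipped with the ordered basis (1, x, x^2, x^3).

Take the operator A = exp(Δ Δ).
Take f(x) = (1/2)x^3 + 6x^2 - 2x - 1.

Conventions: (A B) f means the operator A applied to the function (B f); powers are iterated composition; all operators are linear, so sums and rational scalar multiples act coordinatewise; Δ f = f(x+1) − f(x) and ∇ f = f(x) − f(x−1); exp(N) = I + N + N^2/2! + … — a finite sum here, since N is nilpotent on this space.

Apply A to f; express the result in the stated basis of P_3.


the image equals g(x) = (1/2)x^3 + 6x^2 + x + 14

order-1 term: 3x + 15
the series for exp(Δ Δ) f terminates at order 1
exp(Δ Δ) f = (1/2)x^3 + 6x^2 + x + 14


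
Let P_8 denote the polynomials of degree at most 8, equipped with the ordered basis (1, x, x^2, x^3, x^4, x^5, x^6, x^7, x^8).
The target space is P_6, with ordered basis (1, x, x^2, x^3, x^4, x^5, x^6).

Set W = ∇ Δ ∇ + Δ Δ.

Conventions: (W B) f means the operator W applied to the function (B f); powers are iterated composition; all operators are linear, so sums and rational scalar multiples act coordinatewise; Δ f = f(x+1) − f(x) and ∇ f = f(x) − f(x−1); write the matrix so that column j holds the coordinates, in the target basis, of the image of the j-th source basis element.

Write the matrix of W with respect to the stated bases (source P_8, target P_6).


image of 1: 0
image of x: 0
image of x^2: 2
image of x^3: 6x + 12
image of x^4: 12x^2 + 48x + 2
image of x^5: 20x^3 + 120x^2 + 10x + 60
image of x^6: 30x^4 + 240x^3 + 30x^2 + 360x + 2
image of x^7: 42x^5 + 420x^4 + 70x^3 + 1260x^2 + 14x + 252
image of x^8: 56x^6 + 672x^5 + 140x^4 + 3360x^3 + 56x^2 + 2016x + 2
each image's coordinates form column j of the matrix

the matrix is [[0, 0, 2, 12, 2, 60, 2, 252, 2]; [0, 0, 0, 6, 48, 10, 360, 14, 2016]; [0, 0, 0, 0, 12, 120, 30, 1260, 56]; [0, 0, 0, 0, 0, 20, 240, 70, 3360]; [0, 0, 0, 0, 0, 0, 30, 420, 140]; [0, 0, 0, 0, 0, 0, 0, 42, 672]; [0, 0, 0, 0, 0, 0, 0, 0, 56]] (rows listed top to bottom)


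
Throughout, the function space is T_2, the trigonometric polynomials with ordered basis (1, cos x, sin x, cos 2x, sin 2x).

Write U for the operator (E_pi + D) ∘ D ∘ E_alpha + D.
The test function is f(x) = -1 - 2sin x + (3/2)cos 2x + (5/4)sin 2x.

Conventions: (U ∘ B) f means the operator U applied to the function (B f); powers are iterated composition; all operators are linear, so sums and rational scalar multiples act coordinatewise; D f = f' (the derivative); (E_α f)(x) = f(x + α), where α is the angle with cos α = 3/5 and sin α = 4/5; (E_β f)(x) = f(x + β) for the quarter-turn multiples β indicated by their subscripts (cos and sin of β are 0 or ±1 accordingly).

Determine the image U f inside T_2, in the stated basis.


g(x) = (4/5)cos x - (2/5)sin x - (21/5)cos 2x + (13/5)sin 2x

E_alpha f = -1 - (8/5)cos x - (6/5)sin x + (39/50)cos 2x - (179/100)sin 2x
D E_alpha f = -(6/5)cos x + (8/5)sin x - (179/50)cos 2x - (39/25)sin 2x
E_pi (D ∘ E_alpha) f = (6/5)cos x - (8/5)sin x - (179/50)cos 2x - (39/25)sin 2x
D (D ∘ E_alpha) f = (8/5)cos x + (6/5)sin x - (78/25)cos 2x + (179/25)sin 2x
(E_pi + D) (D ∘ E_alpha) f = (14/5)cos x - (2/5)sin x - (67/10)cos 2x + (28/5)sin 2x
D f = -2cos x + (5/2)cos 2x - 3sin 2x
((E_pi + D) ∘ D ∘ E_alpha + D) f = (4/5)cos x - (2/5)sin x - (21/5)cos 2x + (13/5)sin 2x


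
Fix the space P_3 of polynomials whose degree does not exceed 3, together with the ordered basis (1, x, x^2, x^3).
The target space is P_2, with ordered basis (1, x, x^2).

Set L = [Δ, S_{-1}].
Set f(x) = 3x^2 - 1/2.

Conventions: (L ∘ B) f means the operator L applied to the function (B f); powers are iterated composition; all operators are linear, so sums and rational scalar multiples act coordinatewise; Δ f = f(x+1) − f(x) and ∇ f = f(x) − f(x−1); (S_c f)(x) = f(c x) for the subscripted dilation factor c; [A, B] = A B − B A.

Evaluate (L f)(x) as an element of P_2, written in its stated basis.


the image equals g(x) = 12x

S_{-1} f = 3x^2 - 1/2
Δ S_{-1} f = 6x + 3
Δ f = 6x + 3
S_{-1} Δ f = -6x + 3
[Δ, S_{-1}] f = 12x


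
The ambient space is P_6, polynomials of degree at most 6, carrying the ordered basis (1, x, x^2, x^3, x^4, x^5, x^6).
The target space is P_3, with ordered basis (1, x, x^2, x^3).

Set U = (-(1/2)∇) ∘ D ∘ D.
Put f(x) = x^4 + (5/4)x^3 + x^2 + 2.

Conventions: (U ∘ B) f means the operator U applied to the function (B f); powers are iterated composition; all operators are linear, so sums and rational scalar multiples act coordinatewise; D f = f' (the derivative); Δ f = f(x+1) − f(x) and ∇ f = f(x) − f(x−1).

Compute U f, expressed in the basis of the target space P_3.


the image equals g(x) = -12x + 9/4

D f = 4x^3 + (15/4)x^2 + 2x
D D f = 12x^2 + (15/2)x + 2
∇ D D f = 24x - 9/2
(-(1/2)∇) D D f = -12x + 9/4


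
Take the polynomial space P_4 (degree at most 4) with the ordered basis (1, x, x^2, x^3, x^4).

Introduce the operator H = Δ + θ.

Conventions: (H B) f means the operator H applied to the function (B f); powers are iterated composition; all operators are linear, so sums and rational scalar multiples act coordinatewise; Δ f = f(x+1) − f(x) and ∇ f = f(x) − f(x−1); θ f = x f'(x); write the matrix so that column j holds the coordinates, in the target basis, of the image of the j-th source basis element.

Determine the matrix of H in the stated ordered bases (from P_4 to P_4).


image of 1: 0
image of x: x + 1
image of x^2: 2x^2 + 2x + 1
image of x^3: 3x^3 + 3x^2 + 3x + 1
image of x^4: 4x^4 + 4x^3 + 6x^2 + 4x + 1
each image's coordinates form column j of the matrix

the matrix is [[0, 1, 1, 1, 1]; [0, 1, 2, 3, 4]; [0, 0, 2, 3, 6]; [0, 0, 0, 3, 4]; [0, 0, 0, 0, 4]] (rows listed top to bottom)


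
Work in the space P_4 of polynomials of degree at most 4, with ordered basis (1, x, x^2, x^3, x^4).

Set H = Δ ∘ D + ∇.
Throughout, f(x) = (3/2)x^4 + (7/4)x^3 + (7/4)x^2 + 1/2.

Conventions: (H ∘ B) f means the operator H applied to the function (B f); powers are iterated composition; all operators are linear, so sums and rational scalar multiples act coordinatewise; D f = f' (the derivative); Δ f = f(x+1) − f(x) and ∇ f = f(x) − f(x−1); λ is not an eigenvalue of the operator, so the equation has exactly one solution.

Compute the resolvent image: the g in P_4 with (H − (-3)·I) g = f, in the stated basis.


write g with unknown coordinates in the stated basis and equate coefficients in (H − (-3)·I) g = f
solving from the highest basis element down gives g = (1/2)x^4 - (1/12)x^3 - (1/3)x^2 - (85/36)x + 73/108
check: H g = 2x^3 + (11/4)x^2 + (85/12)x - 55/36
so H g − (-3)·g = (3/2)x^4 + (7/4)x^3 + (7/4)x^2 + 1/2 = f ✓

g(x) = (1/2)x^4 - (1/12)x^3 - (1/3)x^2 - (85/36)x + 73/108


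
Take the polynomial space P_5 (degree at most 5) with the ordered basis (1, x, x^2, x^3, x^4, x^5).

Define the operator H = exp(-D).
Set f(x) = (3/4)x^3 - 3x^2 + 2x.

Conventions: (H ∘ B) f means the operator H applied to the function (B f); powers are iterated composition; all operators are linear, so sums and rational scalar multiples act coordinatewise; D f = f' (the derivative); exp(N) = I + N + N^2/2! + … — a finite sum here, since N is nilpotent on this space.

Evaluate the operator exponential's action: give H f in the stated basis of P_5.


the result is g(x) = (3/4)x^3 - (21/4)x^2 + (41/4)x - 23/4

order-1 term: -(9/4)x^2 + 6x - 2
order-2 term: (9/4)x - 3
order-3 term: -3/4
the series for exp(-D) f terminates at order 3
exp(-D) f = (3/4)x^3 - (21/4)x^2 + (41/4)x - 23/4


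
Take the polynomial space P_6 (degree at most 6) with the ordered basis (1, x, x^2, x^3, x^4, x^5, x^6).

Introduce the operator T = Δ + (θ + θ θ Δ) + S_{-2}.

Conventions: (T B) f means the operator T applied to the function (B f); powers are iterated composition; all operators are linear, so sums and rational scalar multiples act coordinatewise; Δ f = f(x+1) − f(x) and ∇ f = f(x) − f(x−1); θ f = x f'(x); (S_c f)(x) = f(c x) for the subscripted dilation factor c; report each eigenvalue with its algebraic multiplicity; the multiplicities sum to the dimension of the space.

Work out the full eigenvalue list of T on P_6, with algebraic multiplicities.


image of 1: 1
image of x: -x + 1
image of x^2: 6x^2 + 4x + 1
image of x^3: -5x^3 + 15x^2 + 6x + 1
image of x^4: 20x^4 + 40x^3 + 30x^2 + 8x + 1
image of x^5: -27x^5 + 85x^4 + 100x^3 + 50x^2 + 10x + 1
image of x^6: 70x^6 + 156x^5 + 255x^4 + 200x^3 + 75x^2 + 12x + 1
the matrix is upper triangular; its diagonal is (1, -1, 6, -5, 20, -27, 70)
for a triangular matrix the eigenvalues are the diagonal entries, with algebraic multiplicity their repetition count

λ = -27 (multiplicity 1), λ = -5 (multiplicity 1), λ = -1 (multiplicity 1), λ = 1 (multiplicity 1), λ = 6 (multiplicity 1), λ = 20 (multiplicity 1), λ = 70 (multiplicity 1)


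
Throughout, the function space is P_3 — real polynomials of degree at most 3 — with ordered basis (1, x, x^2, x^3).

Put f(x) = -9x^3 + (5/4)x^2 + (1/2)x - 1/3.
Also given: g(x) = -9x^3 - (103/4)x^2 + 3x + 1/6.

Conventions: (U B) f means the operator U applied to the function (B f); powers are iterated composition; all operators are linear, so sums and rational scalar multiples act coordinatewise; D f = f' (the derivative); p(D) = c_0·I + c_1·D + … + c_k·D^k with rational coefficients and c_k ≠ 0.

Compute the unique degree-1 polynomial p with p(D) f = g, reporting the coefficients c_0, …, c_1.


D^0 f = -9x^3 + (5/4)x^2 + (1/2)x - 1/3
D^1 f = -27x^2 + (5/2)x + 1/2
matching coefficients of g against c_0 f + c_1 Df + … from the top degree down determines the c_i
solution: c_0 = 1, c_1 = 1

p(D) = I + D, i.e. c_0 = 1, c_1 = 1


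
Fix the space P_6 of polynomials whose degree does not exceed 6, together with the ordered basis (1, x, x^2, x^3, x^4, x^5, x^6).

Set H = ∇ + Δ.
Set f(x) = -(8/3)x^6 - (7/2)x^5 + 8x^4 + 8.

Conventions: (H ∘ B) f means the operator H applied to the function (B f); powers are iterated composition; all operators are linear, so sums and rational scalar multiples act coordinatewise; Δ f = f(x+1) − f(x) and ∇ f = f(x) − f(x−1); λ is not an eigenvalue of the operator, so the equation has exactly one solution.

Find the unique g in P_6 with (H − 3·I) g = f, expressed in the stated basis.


g(x) = (8/9)x^6 + (85/18)x^5 + (353/27)x^4 + (3784/81)x^3 + (10118/81)x^2 + (49808/243)x + 122671/729

write g with unknown coordinates in the stated basis and equate coefficients in (H − 3·I) g = f
solving from the highest basis element down gives g = (8/9)x^6 + (85/18)x^5 + (353/27)x^4 + (3784/81)x^3 + (10118/81)x^2 + (49808/243)x + 122671/729
check: H g = (32/3)x^5 + (425/9)x^4 + (3784/27)x^3 + (10118/27)x^2 + (49808/81)x + 124615/243
so H g − 3·g = -(8/3)x^6 - (7/2)x^5 + 8x^4 + 8 = f ✓


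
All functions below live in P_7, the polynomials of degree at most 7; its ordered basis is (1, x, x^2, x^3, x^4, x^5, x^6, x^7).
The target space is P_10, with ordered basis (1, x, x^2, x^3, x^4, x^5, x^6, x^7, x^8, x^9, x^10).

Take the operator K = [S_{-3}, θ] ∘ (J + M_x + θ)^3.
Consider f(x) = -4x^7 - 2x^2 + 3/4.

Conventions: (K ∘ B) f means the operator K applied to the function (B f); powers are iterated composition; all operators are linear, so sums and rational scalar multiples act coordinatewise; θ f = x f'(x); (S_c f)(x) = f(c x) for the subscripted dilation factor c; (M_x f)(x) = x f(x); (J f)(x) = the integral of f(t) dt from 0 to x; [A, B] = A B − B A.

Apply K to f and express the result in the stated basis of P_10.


the result is g(x) = 0

J f = -(1/2)x^8 - (2/3)x^3 + (3/4)x
M_x f = -4x^8 - 2x^3 + (3/4)x
θ f = -28x^7 - 4x^2
(J + M_x + θ) f = -(9/2)x^8 - 28x^7 - (8/3)x^3 - 4x^2 + (3/2)x
J (J + M_x + θ) f = -(1/2)x^9 - (7/2)x^8 - (2/3)x^4 - (4/3)x^3 + (3/4)x^2
M_x (J + M_x + θ) f = -(9/2)x^9 - 28x^8 - (8/3)x^4 - 4x^3 + (3/2)x^2
θ (J + M_x + θ) f = -36x^8 - 196x^7 - 8x^3 - 8x^2 + (3/2)x
(J + M_x + θ) (J + M_x + θ) f = -5x^9 - (135/2)x^8 - 196x^7 - (10/3)x^4 - (40/3)x^3 - (23/4)x^2 + (3/2)x
J (J + M_x + θ) (J + M_x + θ) f = -(1/2)x^10 - (15/2)x^9 - (49/2)x^8 - (2/3)x^5 - (10/3)x^4 - (23/12)x^3 + (3/4)x^2
M_x (J + M_x + θ) (J + M_x + θ) f = -5x^10 - (135/2)x^9 - 196x^8 - (10/3)x^5 - (40/3)x^4 - (23/4)x^3 + (3/2)x^2
θ (J + M_x + θ) (J + M_x + θ) f = -45x^9 - 540x^8 - 1372x^7 - (40/3)x^4 - 40x^3 - (23/2)x^2 + (3/2)x
(J + M_x + θ) (J + M_x + θ) (J + M_x + θ) f = -(11/2)x^10 - 120x^9 - (1521/2)x^8 - 1372x^7 - 4x^5 - 30x^4 - (143/3)x^3 - (37/4)x^2 + (3/2)x
θ (J + M_x + θ)^3 f = -55x^10 - 1080x^9 - 6084x^8 - 9604x^7 - 20x^5 - 120x^4 - 143x^3 - (37/2)x^2 + (3/2)x
S_{-3} θ (J + M_x + θ)^3 f = -3247695x^10 + 21257640x^9 - 39917124x^8 + 21003948x^7 + 4860x^5 - 9720x^4 + 3861x^3 - (333/2)x^2 - (9/2)x
S_{-3} (J + M_x + θ)^3 f = -(649539/2)x^10 + 2361960x^9 - (9979281/2)x^8 + 3000564x^7 + 972x^5 - 2430x^4 + 1287x^3 - (333/4)x^2 - (9/2)x
θ S_{-3} (J + M_x + θ)^3 f = -3247695x^10 + 21257640x^9 - 39917124x^8 + 21003948x^7 + 4860x^5 - 9720x^4 + 3861x^3 - (333/2)x^2 - (9/2)x
[S_{-3}, θ] (J + M_x + θ)^3 f = 0


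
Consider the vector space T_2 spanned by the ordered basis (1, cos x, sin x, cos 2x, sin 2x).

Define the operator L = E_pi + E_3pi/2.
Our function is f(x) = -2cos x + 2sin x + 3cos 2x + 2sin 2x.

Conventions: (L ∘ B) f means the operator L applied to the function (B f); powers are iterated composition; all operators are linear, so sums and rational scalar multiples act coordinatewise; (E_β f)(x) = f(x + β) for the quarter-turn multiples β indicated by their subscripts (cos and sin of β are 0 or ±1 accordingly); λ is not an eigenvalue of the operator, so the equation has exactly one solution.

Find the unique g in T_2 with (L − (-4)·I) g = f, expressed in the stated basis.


write g with unknown coordinates in the stated basis and equate coefficients in (L − (-4)·I) g = f
solving from the highest basis element down gives g = -(2/5)cos x + (4/5)sin x + (3/4)cos 2x + (1/2)sin 2x
check: L g = -(2/5)cos x - (6/5)sin x
so L g − (-4)·g = -2cos x + 2sin x + 3cos 2x + 2sin 2x = f ✓

g(x) = -(2/5)cos x + (4/5)sin x + (3/4)cos 2x + (1/2)sin 2x


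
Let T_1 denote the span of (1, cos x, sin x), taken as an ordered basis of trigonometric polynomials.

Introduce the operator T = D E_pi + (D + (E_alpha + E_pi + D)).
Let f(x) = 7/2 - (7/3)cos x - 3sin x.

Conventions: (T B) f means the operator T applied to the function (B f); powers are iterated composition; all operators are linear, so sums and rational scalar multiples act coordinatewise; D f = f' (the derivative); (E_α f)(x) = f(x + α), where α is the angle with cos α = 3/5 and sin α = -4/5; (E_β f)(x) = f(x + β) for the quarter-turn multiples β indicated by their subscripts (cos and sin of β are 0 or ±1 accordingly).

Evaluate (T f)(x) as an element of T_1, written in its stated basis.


E_pi f = 7/2 + (7/3)cos x + 3sin x
D E_pi f = 3cos x - (7/3)sin x
D f = -3cos x + (7/3)sin x
E_alpha f = 7/2 + cos x - (11/3)sin x
E_pi f = 7/2 + (7/3)cos x + 3sin x
D f = -3cos x + (7/3)sin x
(E_alpha + E_pi + D) f = 7 + (1/3)cos x + (5/3)sin x
(D + (E_alpha + E_pi + D)) f = 7 - (8/3)cos x + 4sin x
(D E_pi + (D + (E_alpha + E_pi + D))) f = 7 + (1/3)cos x + (5/3)sin x

g(x) = 7 + (1/3)cos x + (5/3)sin x


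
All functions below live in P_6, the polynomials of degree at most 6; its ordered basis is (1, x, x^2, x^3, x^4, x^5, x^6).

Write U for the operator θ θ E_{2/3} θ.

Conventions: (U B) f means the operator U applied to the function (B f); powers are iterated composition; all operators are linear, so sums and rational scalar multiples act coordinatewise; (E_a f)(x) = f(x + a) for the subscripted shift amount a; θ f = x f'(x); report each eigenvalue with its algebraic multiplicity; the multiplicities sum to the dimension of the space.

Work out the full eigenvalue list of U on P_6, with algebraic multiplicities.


λ = 0 (multiplicity 1), λ = 1 (multiplicity 1), λ = 8 (multiplicity 1), λ = 27 (multiplicity 1), λ = 64 (multiplicity 1), λ = 125 (multiplicity 1), λ = 216 (multiplicity 1)

image of 1: 0
image of x: x
image of x^2: 8x^2 + (8/3)x
image of x^3: 27x^3 + 24x^2 + 4x
image of x^4: 64x^4 + 96x^3 + (128/3)x^2 + (128/27)x
image of x^5: 125x^5 + (800/3)x^4 + 200x^3 + (1600/27)x^2 + (400/81)x
image of x^6: 216x^6 + 600x^5 + 640x^4 + 320x^3 + (640/9)x^2 + (128/27)x
the matrix is upper triangular; its diagonal is (0, 1, 8, 27, 64, 125, 216)
for a triangular matrix the eigenvalues are the diagonal entries, with algebraic multiplicity their repetition count


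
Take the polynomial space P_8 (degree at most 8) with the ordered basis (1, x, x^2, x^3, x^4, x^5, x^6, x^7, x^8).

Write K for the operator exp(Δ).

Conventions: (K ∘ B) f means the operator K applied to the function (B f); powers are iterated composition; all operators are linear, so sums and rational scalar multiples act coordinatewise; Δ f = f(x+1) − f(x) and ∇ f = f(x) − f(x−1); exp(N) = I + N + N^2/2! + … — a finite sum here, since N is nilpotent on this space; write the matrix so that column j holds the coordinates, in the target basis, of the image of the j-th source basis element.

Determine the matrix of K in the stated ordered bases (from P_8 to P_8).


image of 1: 1
image of x: x + 1
image of x^2: x^2 + 2x + 2
image of x^3: x^3 + 3x^2 + 6x + 5
image of x^4: x^4 + 4x^3 + 12x^2 + 20x + 15
image of x^5: x^5 + 5x^4 + 20x^3 + 50x^2 + 75x + 52
image of x^6: x^6 + 6x^5 + 30x^4 + 100x^3 + 225x^2 + 312x + 203
image of x^7: x^7 + 7x^6 + 42x^5 + 175x^4 + 525x^3 + 1092x^2 + 1421x + 877
image of x^8: x^8 + 8x^7 + 56x^6 + 280x^5 + 1050x^4 + 2912x^3 + 5684x^2 + 7016x + 4140
each image's coordinates form column j of the matrix

the matrix is [[1, 1, 2, 5, 15, 52, 203, 877, 4140]; [0, 1, 2, 6, 20, 75, 312, 1421, 7016]; [0, 0, 1, 3, 12, 50, 225, 1092, 5684]; [0, 0, 0, 1, 4, 20, 100, 525, 2912]; [0, 0, 0, 0, 1, 5, 30, 175, 1050]; [0, 0, 0, 0, 0, 1, 6, 42, 280]; [0, 0, 0, 0, 0, 0, 1, 7, 56]; [0, 0, 0, 0, 0, 0, 0, 1, 8]; [0, 0, 0, 0, 0, 0, 0, 0, 1]] (rows listed top to bottom)


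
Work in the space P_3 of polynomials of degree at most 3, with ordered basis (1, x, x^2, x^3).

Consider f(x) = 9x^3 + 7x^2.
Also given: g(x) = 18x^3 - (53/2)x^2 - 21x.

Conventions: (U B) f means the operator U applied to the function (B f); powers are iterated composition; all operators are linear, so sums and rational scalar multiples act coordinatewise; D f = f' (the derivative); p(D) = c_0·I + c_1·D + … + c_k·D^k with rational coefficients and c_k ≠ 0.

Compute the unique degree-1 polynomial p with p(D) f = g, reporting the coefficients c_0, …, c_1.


D^0 f = 9x^3 + 7x^2
D^1 f = 27x^2 + 14x
matching coefficients of g against c_0 f + c_1 Df + … from the top degree down determines the c_i
solution: c_0 = 2, c_1 = -3/2

p(D) = 2·I − (3/2)·D, i.e. c_0 = 2, c_1 = -3/2


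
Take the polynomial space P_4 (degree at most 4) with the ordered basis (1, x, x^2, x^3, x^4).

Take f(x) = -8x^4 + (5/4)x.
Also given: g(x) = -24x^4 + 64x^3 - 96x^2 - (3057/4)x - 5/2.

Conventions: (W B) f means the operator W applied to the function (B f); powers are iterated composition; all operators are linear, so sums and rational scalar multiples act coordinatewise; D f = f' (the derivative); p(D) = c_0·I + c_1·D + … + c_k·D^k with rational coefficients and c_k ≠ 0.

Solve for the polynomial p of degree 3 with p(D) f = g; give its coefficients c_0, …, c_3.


p(D) = 3·I − 2·D + D^2 + 4·D^3, i.e. c_0 = 3, c_1 = -2, c_2 = 1, c_3 = 4

D^0 f = -8x^4 + (5/4)x
D^1 f = -32x^3 + 5/4
D^2 f = -96x^2
D^3 f = -192x
matching coefficients of g against c_0 f + c_1 Df + … from the top degree down determines the c_i
solution: c_0 = 3, c_1 = -2, c_2 = 1, c_3 = 4


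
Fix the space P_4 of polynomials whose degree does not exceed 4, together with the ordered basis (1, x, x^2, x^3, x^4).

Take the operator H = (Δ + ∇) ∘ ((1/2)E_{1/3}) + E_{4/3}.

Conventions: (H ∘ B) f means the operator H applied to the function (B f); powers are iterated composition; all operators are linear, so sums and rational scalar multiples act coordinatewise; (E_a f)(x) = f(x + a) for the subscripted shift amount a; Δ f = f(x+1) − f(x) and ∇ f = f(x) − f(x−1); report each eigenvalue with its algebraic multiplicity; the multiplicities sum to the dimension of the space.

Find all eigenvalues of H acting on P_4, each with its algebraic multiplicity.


λ = 1 (multiplicity 5)

image of 1: 1
image of x: x + 7/3
image of x^2: x^2 + (14/3)x + 22/9
image of x^3: x^3 + 7x^2 + (22/3)x + 100/27
image of x^4: x^4 + (28/3)x^3 + (44/3)x^2 + (400/27)x + 376/81
the matrix is upper triangular; its diagonal is (1, 1, 1, 1, 1)
for a triangular matrix the eigenvalues are the diagonal entries, with algebraic multiplicity their repetition count


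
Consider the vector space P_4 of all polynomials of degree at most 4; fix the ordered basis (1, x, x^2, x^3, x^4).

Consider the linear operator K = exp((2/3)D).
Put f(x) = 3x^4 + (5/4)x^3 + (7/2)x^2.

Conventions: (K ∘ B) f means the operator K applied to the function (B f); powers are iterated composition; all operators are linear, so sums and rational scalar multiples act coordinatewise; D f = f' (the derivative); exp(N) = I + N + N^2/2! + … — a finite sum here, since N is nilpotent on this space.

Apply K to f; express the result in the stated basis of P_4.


the result is g(x) = 3x^4 + (37/4)x^3 + 14x^2 + (89/9)x + 68/27

order-1 term: 8x^3 + (5/2)x^2 + (14/3)x
order-2 term: 8x^2 + (5/3)x + 14/9
order-3 term: (32/9)x + 10/27
order-4 term: 16/27
the series for exp((2/3)D) f terminates at order 4
exp((2/3)D) f = 3x^4 + (37/4)x^3 + 14x^2 + (89/9)x + 68/27


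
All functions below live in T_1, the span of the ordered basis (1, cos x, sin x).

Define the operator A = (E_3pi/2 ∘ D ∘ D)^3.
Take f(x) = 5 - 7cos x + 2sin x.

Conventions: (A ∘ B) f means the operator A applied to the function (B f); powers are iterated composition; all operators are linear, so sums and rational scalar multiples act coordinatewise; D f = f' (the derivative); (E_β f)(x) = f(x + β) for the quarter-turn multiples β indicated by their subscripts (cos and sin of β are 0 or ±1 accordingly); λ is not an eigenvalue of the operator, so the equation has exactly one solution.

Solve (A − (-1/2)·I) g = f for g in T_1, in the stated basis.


the result is g(x) = 10 - (6/5)cos x + (32/5)sin x

write g with unknown coordinates in the stated basis and equate coefficients in (A − (-1/2)·I) g = f
solving from the highest basis element down gives g = 10 - (6/5)cos x + (32/5)sin x
check: A g = -(32/5)cos x - (6/5)sin x
so A g − (-1/2)·g = 5 - 7cos x + 2sin x = f ✓
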